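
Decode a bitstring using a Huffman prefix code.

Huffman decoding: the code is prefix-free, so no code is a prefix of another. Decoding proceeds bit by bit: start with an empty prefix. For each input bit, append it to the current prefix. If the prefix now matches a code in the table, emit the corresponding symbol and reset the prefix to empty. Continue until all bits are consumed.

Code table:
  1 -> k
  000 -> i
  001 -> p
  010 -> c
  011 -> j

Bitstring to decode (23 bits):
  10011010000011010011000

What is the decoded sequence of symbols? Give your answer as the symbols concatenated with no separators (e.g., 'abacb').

Answer: kpkcijcji

Derivation:
Bit 0: prefix='1' -> emit 'k', reset
Bit 1: prefix='0' (no match yet)
Bit 2: prefix='00' (no match yet)
Bit 3: prefix='001' -> emit 'p', reset
Bit 4: prefix='1' -> emit 'k', reset
Bit 5: prefix='0' (no match yet)
Bit 6: prefix='01' (no match yet)
Bit 7: prefix='010' -> emit 'c', reset
Bit 8: prefix='0' (no match yet)
Bit 9: prefix='00' (no match yet)
Bit 10: prefix='000' -> emit 'i', reset
Bit 11: prefix='0' (no match yet)
Bit 12: prefix='01' (no match yet)
Bit 13: prefix='011' -> emit 'j', reset
Bit 14: prefix='0' (no match yet)
Bit 15: prefix='01' (no match yet)
Bit 16: prefix='010' -> emit 'c', reset
Bit 17: prefix='0' (no match yet)
Bit 18: prefix='01' (no match yet)
Bit 19: prefix='011' -> emit 'j', reset
Bit 20: prefix='0' (no match yet)
Bit 21: prefix='00' (no match yet)
Bit 22: prefix='000' -> emit 'i', reset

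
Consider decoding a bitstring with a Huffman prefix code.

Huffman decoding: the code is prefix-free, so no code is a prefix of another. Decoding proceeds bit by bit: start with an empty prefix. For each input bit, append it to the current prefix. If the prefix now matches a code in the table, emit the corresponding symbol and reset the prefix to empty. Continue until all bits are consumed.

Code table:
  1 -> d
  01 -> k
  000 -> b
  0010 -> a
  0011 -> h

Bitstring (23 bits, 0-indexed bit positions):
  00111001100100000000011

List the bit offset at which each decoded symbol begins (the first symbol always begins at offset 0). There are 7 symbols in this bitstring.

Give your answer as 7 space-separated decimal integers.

Bit 0: prefix='0' (no match yet)
Bit 1: prefix='00' (no match yet)
Bit 2: prefix='001' (no match yet)
Bit 3: prefix='0011' -> emit 'h', reset
Bit 4: prefix='1' -> emit 'd', reset
Bit 5: prefix='0' (no match yet)
Bit 6: prefix='00' (no match yet)
Bit 7: prefix='001' (no match yet)
Bit 8: prefix='0011' -> emit 'h', reset
Bit 9: prefix='0' (no match yet)
Bit 10: prefix='00' (no match yet)
Bit 11: prefix='001' (no match yet)
Bit 12: prefix='0010' -> emit 'a', reset
Bit 13: prefix='0' (no match yet)
Bit 14: prefix='00' (no match yet)
Bit 15: prefix='000' -> emit 'b', reset
Bit 16: prefix='0' (no match yet)
Bit 17: prefix='00' (no match yet)
Bit 18: prefix='000' -> emit 'b', reset
Bit 19: prefix='0' (no match yet)
Bit 20: prefix='00' (no match yet)
Bit 21: prefix='001' (no match yet)
Bit 22: prefix='0011' -> emit 'h', reset

Answer: 0 4 5 9 13 16 19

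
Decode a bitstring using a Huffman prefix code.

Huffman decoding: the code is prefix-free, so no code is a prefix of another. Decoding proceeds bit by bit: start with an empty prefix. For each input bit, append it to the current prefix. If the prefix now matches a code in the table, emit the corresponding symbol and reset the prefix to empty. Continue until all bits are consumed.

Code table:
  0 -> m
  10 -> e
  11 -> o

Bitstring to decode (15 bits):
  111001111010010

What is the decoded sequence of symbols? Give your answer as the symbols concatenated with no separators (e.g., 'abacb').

Bit 0: prefix='1' (no match yet)
Bit 1: prefix='11' -> emit 'o', reset
Bit 2: prefix='1' (no match yet)
Bit 3: prefix='10' -> emit 'e', reset
Bit 4: prefix='0' -> emit 'm', reset
Bit 5: prefix='1' (no match yet)
Bit 6: prefix='11' -> emit 'o', reset
Bit 7: prefix='1' (no match yet)
Bit 8: prefix='11' -> emit 'o', reset
Bit 9: prefix='0' -> emit 'm', reset
Bit 10: prefix='1' (no match yet)
Bit 11: prefix='10' -> emit 'e', reset
Bit 12: prefix='0' -> emit 'm', reset
Bit 13: prefix='1' (no match yet)
Bit 14: prefix='10' -> emit 'e', reset

Answer: oemoomeme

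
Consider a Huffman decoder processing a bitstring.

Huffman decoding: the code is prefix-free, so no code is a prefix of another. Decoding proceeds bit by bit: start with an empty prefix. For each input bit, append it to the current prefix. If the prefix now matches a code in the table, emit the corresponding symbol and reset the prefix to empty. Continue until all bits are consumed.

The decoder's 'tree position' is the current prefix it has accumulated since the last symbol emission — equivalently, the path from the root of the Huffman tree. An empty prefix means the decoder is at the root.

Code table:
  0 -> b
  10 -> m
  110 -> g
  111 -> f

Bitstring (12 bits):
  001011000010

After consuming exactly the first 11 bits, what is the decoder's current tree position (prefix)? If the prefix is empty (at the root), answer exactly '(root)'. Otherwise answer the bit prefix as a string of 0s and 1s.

Bit 0: prefix='0' -> emit 'b', reset
Bit 1: prefix='0' -> emit 'b', reset
Bit 2: prefix='1' (no match yet)
Bit 3: prefix='10' -> emit 'm', reset
Bit 4: prefix='1' (no match yet)
Bit 5: prefix='11' (no match yet)
Bit 6: prefix='110' -> emit 'g', reset
Bit 7: prefix='0' -> emit 'b', reset
Bit 8: prefix='0' -> emit 'b', reset
Bit 9: prefix='0' -> emit 'b', reset
Bit 10: prefix='1' (no match yet)

Answer: 1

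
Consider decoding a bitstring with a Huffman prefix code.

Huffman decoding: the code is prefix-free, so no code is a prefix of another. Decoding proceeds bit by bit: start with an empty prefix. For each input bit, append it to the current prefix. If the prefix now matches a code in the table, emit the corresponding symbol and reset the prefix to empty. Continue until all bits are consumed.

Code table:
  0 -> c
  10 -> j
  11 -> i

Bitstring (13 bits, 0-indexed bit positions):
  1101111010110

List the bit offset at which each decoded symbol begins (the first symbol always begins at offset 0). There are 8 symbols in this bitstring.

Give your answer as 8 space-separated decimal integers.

Bit 0: prefix='1' (no match yet)
Bit 1: prefix='11' -> emit 'i', reset
Bit 2: prefix='0' -> emit 'c', reset
Bit 3: prefix='1' (no match yet)
Bit 4: prefix='11' -> emit 'i', reset
Bit 5: prefix='1' (no match yet)
Bit 6: prefix='11' -> emit 'i', reset
Bit 7: prefix='0' -> emit 'c', reset
Bit 8: prefix='1' (no match yet)
Bit 9: prefix='10' -> emit 'j', reset
Bit 10: prefix='1' (no match yet)
Bit 11: prefix='11' -> emit 'i', reset
Bit 12: prefix='0' -> emit 'c', reset

Answer: 0 2 3 5 7 8 10 12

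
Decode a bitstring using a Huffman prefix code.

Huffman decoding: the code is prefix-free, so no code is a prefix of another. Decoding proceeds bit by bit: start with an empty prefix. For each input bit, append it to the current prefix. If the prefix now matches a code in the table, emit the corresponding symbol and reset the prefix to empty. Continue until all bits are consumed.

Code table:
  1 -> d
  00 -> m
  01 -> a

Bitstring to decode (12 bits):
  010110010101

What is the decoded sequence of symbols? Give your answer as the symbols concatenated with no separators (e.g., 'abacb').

Answer: aadmdaa

Derivation:
Bit 0: prefix='0' (no match yet)
Bit 1: prefix='01' -> emit 'a', reset
Bit 2: prefix='0' (no match yet)
Bit 3: prefix='01' -> emit 'a', reset
Bit 4: prefix='1' -> emit 'd', reset
Bit 5: prefix='0' (no match yet)
Bit 6: prefix='00' -> emit 'm', reset
Bit 7: prefix='1' -> emit 'd', reset
Bit 8: prefix='0' (no match yet)
Bit 9: prefix='01' -> emit 'a', reset
Bit 10: prefix='0' (no match yet)
Bit 11: prefix='01' -> emit 'a', reset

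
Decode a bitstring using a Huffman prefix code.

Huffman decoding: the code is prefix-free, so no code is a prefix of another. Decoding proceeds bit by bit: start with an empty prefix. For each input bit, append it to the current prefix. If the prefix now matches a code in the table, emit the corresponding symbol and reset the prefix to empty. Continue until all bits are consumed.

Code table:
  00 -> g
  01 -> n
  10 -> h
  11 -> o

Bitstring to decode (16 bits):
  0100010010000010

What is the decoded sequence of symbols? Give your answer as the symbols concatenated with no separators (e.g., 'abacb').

Bit 0: prefix='0' (no match yet)
Bit 1: prefix='01' -> emit 'n', reset
Bit 2: prefix='0' (no match yet)
Bit 3: prefix='00' -> emit 'g', reset
Bit 4: prefix='0' (no match yet)
Bit 5: prefix='01' -> emit 'n', reset
Bit 6: prefix='0' (no match yet)
Bit 7: prefix='00' -> emit 'g', reset
Bit 8: prefix='1' (no match yet)
Bit 9: prefix='10' -> emit 'h', reset
Bit 10: prefix='0' (no match yet)
Bit 11: prefix='00' -> emit 'g', reset
Bit 12: prefix='0' (no match yet)
Bit 13: prefix='00' -> emit 'g', reset
Bit 14: prefix='1' (no match yet)
Bit 15: prefix='10' -> emit 'h', reset

Answer: ngnghggh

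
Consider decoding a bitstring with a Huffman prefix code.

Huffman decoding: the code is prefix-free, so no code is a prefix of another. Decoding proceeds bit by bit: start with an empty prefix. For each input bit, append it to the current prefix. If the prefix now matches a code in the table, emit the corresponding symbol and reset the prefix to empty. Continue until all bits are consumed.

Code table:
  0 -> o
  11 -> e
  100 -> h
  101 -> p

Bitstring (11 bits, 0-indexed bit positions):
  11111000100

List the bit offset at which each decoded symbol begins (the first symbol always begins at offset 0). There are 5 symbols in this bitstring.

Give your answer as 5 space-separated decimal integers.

Bit 0: prefix='1' (no match yet)
Bit 1: prefix='11' -> emit 'e', reset
Bit 2: prefix='1' (no match yet)
Bit 3: prefix='11' -> emit 'e', reset
Bit 4: prefix='1' (no match yet)
Bit 5: prefix='10' (no match yet)
Bit 6: prefix='100' -> emit 'h', reset
Bit 7: prefix='0' -> emit 'o', reset
Bit 8: prefix='1' (no match yet)
Bit 9: prefix='10' (no match yet)
Bit 10: prefix='100' -> emit 'h', reset

Answer: 0 2 4 7 8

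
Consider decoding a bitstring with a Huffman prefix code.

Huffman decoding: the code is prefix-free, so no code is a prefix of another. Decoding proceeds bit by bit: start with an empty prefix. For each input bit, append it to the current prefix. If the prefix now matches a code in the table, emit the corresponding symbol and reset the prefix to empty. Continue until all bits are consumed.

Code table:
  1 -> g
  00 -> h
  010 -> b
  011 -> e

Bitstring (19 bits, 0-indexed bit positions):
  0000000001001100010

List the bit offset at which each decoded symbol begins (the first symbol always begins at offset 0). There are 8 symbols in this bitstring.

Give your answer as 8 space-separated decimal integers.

Answer: 0 2 4 6 8 11 14 16

Derivation:
Bit 0: prefix='0' (no match yet)
Bit 1: prefix='00' -> emit 'h', reset
Bit 2: prefix='0' (no match yet)
Bit 3: prefix='00' -> emit 'h', reset
Bit 4: prefix='0' (no match yet)
Bit 5: prefix='00' -> emit 'h', reset
Bit 6: prefix='0' (no match yet)
Bit 7: prefix='00' -> emit 'h', reset
Bit 8: prefix='0' (no match yet)
Bit 9: prefix='01' (no match yet)
Bit 10: prefix='010' -> emit 'b', reset
Bit 11: prefix='0' (no match yet)
Bit 12: prefix='01' (no match yet)
Bit 13: prefix='011' -> emit 'e', reset
Bit 14: prefix='0' (no match yet)
Bit 15: prefix='00' -> emit 'h', reset
Bit 16: prefix='0' (no match yet)
Bit 17: prefix='01' (no match yet)
Bit 18: prefix='010' -> emit 'b', reset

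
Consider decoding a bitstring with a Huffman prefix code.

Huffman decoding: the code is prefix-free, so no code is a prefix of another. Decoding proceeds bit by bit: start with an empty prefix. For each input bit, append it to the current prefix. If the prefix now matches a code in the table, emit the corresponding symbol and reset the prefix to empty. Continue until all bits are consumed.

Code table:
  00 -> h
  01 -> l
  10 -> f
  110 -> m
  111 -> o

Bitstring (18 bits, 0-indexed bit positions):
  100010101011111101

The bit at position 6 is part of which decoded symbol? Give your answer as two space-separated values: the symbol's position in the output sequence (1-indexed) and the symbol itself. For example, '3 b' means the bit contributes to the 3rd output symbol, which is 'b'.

Answer: 4 f

Derivation:
Bit 0: prefix='1' (no match yet)
Bit 1: prefix='10' -> emit 'f', reset
Bit 2: prefix='0' (no match yet)
Bit 3: prefix='00' -> emit 'h', reset
Bit 4: prefix='1' (no match yet)
Bit 5: prefix='10' -> emit 'f', reset
Bit 6: prefix='1' (no match yet)
Bit 7: prefix='10' -> emit 'f', reset
Bit 8: prefix='1' (no match yet)
Bit 9: prefix='10' -> emit 'f', reset
Bit 10: prefix='1' (no match yet)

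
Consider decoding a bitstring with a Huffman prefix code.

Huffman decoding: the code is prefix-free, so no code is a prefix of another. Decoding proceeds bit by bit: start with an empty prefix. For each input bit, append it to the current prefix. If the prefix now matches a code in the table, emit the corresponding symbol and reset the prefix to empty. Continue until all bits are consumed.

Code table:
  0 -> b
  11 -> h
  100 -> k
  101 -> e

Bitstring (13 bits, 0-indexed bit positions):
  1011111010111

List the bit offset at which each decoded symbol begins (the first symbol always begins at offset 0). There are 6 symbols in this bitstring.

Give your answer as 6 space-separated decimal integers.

Bit 0: prefix='1' (no match yet)
Bit 1: prefix='10' (no match yet)
Bit 2: prefix='101' -> emit 'e', reset
Bit 3: prefix='1' (no match yet)
Bit 4: prefix='11' -> emit 'h', reset
Bit 5: prefix='1' (no match yet)
Bit 6: prefix='11' -> emit 'h', reset
Bit 7: prefix='0' -> emit 'b', reset
Bit 8: prefix='1' (no match yet)
Bit 9: prefix='10' (no match yet)
Bit 10: prefix='101' -> emit 'e', reset
Bit 11: prefix='1' (no match yet)
Bit 12: prefix='11' -> emit 'h', reset

Answer: 0 3 5 7 8 11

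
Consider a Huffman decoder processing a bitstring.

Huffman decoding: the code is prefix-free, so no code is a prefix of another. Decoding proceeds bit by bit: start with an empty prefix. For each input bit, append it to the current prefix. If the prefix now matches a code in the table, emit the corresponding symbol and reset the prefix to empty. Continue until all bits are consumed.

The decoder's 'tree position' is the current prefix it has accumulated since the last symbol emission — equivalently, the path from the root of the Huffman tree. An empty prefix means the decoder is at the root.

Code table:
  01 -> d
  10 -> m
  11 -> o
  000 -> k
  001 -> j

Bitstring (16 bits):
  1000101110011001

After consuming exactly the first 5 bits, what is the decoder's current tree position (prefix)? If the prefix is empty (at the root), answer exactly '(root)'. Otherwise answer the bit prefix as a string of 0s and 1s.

Bit 0: prefix='1' (no match yet)
Bit 1: prefix='10' -> emit 'm', reset
Bit 2: prefix='0' (no match yet)
Bit 3: prefix='00' (no match yet)
Bit 4: prefix='001' -> emit 'j', reset

Answer: (root)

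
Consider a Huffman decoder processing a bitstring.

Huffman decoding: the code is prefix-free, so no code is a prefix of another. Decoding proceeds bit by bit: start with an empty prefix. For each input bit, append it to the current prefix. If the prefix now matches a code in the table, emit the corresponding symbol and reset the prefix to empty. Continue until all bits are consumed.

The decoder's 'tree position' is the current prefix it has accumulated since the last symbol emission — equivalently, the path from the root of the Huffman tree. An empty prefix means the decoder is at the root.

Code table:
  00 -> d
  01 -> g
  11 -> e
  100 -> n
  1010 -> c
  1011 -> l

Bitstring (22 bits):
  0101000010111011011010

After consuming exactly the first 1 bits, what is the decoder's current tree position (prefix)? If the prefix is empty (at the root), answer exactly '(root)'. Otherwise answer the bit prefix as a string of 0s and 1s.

Answer: 0

Derivation:
Bit 0: prefix='0' (no match yet)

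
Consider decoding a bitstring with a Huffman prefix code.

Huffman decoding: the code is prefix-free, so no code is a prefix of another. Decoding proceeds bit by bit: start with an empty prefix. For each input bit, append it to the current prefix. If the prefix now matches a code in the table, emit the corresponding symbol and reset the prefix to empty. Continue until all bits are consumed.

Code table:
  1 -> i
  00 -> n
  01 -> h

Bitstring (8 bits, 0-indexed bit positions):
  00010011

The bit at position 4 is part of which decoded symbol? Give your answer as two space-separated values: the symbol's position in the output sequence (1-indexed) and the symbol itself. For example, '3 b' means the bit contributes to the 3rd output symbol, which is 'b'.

Bit 0: prefix='0' (no match yet)
Bit 1: prefix='00' -> emit 'n', reset
Bit 2: prefix='0' (no match yet)
Bit 3: prefix='01' -> emit 'h', reset
Bit 4: prefix='0' (no match yet)
Bit 5: prefix='00' -> emit 'n', reset
Bit 6: prefix='1' -> emit 'i', reset
Bit 7: prefix='1' -> emit 'i', reset

Answer: 3 n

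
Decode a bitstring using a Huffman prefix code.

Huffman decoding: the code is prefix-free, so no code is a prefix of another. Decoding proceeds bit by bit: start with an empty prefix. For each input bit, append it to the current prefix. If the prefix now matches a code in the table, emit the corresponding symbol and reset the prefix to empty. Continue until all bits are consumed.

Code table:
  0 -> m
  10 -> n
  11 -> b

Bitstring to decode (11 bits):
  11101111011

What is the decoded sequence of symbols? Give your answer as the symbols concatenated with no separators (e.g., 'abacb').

Answer: bnbbmb

Derivation:
Bit 0: prefix='1' (no match yet)
Bit 1: prefix='11' -> emit 'b', reset
Bit 2: prefix='1' (no match yet)
Bit 3: prefix='10' -> emit 'n', reset
Bit 4: prefix='1' (no match yet)
Bit 5: prefix='11' -> emit 'b', reset
Bit 6: prefix='1' (no match yet)
Bit 7: prefix='11' -> emit 'b', reset
Bit 8: prefix='0' -> emit 'm', reset
Bit 9: prefix='1' (no match yet)
Bit 10: prefix='11' -> emit 'b', reset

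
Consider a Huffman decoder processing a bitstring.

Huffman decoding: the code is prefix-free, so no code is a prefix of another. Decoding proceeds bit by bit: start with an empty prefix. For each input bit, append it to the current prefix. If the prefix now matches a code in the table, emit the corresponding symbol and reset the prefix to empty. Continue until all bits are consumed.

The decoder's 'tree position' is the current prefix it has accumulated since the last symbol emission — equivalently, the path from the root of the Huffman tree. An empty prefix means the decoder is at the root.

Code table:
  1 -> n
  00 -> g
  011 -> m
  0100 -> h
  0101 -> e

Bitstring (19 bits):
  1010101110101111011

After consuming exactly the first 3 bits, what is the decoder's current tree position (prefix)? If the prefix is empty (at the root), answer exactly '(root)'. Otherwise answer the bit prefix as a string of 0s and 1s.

Bit 0: prefix='1' -> emit 'n', reset
Bit 1: prefix='0' (no match yet)
Bit 2: prefix='01' (no match yet)

Answer: 01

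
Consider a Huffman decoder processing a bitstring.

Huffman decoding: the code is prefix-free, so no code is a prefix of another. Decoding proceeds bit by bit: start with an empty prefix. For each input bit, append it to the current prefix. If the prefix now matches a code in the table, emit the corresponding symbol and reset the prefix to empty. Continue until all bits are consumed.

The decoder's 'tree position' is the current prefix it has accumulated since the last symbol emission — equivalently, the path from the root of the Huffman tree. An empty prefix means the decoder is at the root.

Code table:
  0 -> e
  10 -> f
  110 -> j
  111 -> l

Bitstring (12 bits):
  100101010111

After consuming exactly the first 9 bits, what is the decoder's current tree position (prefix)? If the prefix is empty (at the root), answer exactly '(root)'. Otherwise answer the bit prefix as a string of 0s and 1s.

Bit 0: prefix='1' (no match yet)
Bit 1: prefix='10' -> emit 'f', reset
Bit 2: prefix='0' -> emit 'e', reset
Bit 3: prefix='1' (no match yet)
Bit 4: prefix='10' -> emit 'f', reset
Bit 5: prefix='1' (no match yet)
Bit 6: prefix='10' -> emit 'f', reset
Bit 7: prefix='1' (no match yet)
Bit 8: prefix='10' -> emit 'f', reset

Answer: (root)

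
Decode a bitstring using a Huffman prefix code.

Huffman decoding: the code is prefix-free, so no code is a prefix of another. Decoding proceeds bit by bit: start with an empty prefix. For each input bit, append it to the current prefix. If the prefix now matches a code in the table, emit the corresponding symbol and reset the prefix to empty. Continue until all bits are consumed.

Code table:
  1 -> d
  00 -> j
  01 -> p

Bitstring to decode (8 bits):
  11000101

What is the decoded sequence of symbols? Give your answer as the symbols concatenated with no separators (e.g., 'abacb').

Answer: ddjpp

Derivation:
Bit 0: prefix='1' -> emit 'd', reset
Bit 1: prefix='1' -> emit 'd', reset
Bit 2: prefix='0' (no match yet)
Bit 3: prefix='00' -> emit 'j', reset
Bit 4: prefix='0' (no match yet)
Bit 5: prefix='01' -> emit 'p', reset
Bit 6: prefix='0' (no match yet)
Bit 7: prefix='01' -> emit 'p', reset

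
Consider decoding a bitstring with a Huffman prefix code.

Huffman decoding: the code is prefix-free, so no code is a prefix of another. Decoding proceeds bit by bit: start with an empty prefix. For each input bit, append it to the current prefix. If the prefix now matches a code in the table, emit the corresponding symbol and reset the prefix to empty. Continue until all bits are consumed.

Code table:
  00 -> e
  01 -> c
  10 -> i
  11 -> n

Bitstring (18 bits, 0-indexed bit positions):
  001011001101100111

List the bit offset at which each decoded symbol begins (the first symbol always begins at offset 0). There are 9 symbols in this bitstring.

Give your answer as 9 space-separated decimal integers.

Bit 0: prefix='0' (no match yet)
Bit 1: prefix='00' -> emit 'e', reset
Bit 2: prefix='1' (no match yet)
Bit 3: prefix='10' -> emit 'i', reset
Bit 4: prefix='1' (no match yet)
Bit 5: prefix='11' -> emit 'n', reset
Bit 6: prefix='0' (no match yet)
Bit 7: prefix='00' -> emit 'e', reset
Bit 8: prefix='1' (no match yet)
Bit 9: prefix='11' -> emit 'n', reset
Bit 10: prefix='0' (no match yet)
Bit 11: prefix='01' -> emit 'c', reset
Bit 12: prefix='1' (no match yet)
Bit 13: prefix='10' -> emit 'i', reset
Bit 14: prefix='0' (no match yet)
Bit 15: prefix='01' -> emit 'c', reset
Bit 16: prefix='1' (no match yet)
Bit 17: prefix='11' -> emit 'n', reset

Answer: 0 2 4 6 8 10 12 14 16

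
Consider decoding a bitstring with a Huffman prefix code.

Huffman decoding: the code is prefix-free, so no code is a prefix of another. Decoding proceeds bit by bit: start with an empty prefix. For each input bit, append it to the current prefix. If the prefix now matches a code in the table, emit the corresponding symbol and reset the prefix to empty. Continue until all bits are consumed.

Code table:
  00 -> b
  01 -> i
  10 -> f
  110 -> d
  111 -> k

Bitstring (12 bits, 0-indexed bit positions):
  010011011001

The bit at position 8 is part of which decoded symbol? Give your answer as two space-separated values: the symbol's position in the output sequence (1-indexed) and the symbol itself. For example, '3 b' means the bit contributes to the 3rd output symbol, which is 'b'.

Answer: 4 d

Derivation:
Bit 0: prefix='0' (no match yet)
Bit 1: prefix='01' -> emit 'i', reset
Bit 2: prefix='0' (no match yet)
Bit 3: prefix='00' -> emit 'b', reset
Bit 4: prefix='1' (no match yet)
Bit 5: prefix='11' (no match yet)
Bit 6: prefix='110' -> emit 'd', reset
Bit 7: prefix='1' (no match yet)
Bit 8: prefix='11' (no match yet)
Bit 9: prefix='110' -> emit 'd', reset
Bit 10: prefix='0' (no match yet)
Bit 11: prefix='01' -> emit 'i', reset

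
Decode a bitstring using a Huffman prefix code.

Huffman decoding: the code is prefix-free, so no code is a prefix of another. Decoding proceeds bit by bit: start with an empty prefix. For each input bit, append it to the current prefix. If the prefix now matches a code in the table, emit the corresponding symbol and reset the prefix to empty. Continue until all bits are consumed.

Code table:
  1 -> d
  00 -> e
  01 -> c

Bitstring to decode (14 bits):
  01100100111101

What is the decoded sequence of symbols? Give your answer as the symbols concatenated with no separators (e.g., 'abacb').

Answer: cdededdddc

Derivation:
Bit 0: prefix='0' (no match yet)
Bit 1: prefix='01' -> emit 'c', reset
Bit 2: prefix='1' -> emit 'd', reset
Bit 3: prefix='0' (no match yet)
Bit 4: prefix='00' -> emit 'e', reset
Bit 5: prefix='1' -> emit 'd', reset
Bit 6: prefix='0' (no match yet)
Bit 7: prefix='00' -> emit 'e', reset
Bit 8: prefix='1' -> emit 'd', reset
Bit 9: prefix='1' -> emit 'd', reset
Bit 10: prefix='1' -> emit 'd', reset
Bit 11: prefix='1' -> emit 'd', reset
Bit 12: prefix='0' (no match yet)
Bit 13: prefix='01' -> emit 'c', reset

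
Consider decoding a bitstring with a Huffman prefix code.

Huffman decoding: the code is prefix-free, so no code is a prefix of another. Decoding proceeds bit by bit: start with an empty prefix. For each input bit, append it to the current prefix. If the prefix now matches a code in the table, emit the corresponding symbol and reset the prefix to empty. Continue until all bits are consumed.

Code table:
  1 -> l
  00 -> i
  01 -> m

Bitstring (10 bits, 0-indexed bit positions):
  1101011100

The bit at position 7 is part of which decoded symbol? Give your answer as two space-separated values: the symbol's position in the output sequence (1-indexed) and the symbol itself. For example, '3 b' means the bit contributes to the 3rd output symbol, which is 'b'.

Bit 0: prefix='1' -> emit 'l', reset
Bit 1: prefix='1' -> emit 'l', reset
Bit 2: prefix='0' (no match yet)
Bit 3: prefix='01' -> emit 'm', reset
Bit 4: prefix='0' (no match yet)
Bit 5: prefix='01' -> emit 'm', reset
Bit 6: prefix='1' -> emit 'l', reset
Bit 7: prefix='1' -> emit 'l', reset
Bit 8: prefix='0' (no match yet)
Bit 9: prefix='00' -> emit 'i', reset

Answer: 6 l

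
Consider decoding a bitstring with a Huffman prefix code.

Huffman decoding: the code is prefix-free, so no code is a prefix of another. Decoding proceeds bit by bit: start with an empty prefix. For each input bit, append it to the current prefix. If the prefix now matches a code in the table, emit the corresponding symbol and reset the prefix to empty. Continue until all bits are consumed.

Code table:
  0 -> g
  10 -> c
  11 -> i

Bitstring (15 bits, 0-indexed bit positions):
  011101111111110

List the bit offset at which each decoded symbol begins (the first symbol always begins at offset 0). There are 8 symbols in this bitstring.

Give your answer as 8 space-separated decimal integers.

Bit 0: prefix='0' -> emit 'g', reset
Bit 1: prefix='1' (no match yet)
Bit 2: prefix='11' -> emit 'i', reset
Bit 3: prefix='1' (no match yet)
Bit 4: prefix='10' -> emit 'c', reset
Bit 5: prefix='1' (no match yet)
Bit 6: prefix='11' -> emit 'i', reset
Bit 7: prefix='1' (no match yet)
Bit 8: prefix='11' -> emit 'i', reset
Bit 9: prefix='1' (no match yet)
Bit 10: prefix='11' -> emit 'i', reset
Bit 11: prefix='1' (no match yet)
Bit 12: prefix='11' -> emit 'i', reset
Bit 13: prefix='1' (no match yet)
Bit 14: prefix='10' -> emit 'c', reset

Answer: 0 1 3 5 7 9 11 13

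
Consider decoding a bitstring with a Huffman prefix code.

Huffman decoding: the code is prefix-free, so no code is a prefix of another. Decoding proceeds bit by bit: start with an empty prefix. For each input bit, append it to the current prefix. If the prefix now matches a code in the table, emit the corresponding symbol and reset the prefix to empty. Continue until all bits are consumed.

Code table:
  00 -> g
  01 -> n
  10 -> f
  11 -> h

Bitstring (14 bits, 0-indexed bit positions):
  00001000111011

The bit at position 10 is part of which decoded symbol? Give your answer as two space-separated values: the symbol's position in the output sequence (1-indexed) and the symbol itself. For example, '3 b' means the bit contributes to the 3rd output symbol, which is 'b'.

Bit 0: prefix='0' (no match yet)
Bit 1: prefix='00' -> emit 'g', reset
Bit 2: prefix='0' (no match yet)
Bit 3: prefix='00' -> emit 'g', reset
Bit 4: prefix='1' (no match yet)
Bit 5: prefix='10' -> emit 'f', reset
Bit 6: prefix='0' (no match yet)
Bit 7: prefix='00' -> emit 'g', reset
Bit 8: prefix='1' (no match yet)
Bit 9: prefix='11' -> emit 'h', reset
Bit 10: prefix='1' (no match yet)
Bit 11: prefix='10' -> emit 'f', reset
Bit 12: prefix='1' (no match yet)
Bit 13: prefix='11' -> emit 'h', reset

Answer: 6 f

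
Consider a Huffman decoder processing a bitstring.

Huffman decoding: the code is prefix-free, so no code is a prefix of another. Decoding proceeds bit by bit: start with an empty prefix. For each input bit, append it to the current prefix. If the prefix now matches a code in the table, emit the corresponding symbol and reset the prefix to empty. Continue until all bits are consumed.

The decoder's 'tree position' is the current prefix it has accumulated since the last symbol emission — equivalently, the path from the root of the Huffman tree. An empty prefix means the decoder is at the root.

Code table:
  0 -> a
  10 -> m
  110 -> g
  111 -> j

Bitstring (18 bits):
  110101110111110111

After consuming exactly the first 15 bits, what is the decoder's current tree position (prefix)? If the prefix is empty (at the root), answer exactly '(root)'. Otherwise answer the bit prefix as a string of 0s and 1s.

Bit 0: prefix='1' (no match yet)
Bit 1: prefix='11' (no match yet)
Bit 2: prefix='110' -> emit 'g', reset
Bit 3: prefix='1' (no match yet)
Bit 4: prefix='10' -> emit 'm', reset
Bit 5: prefix='1' (no match yet)
Bit 6: prefix='11' (no match yet)
Bit 7: prefix='111' -> emit 'j', reset
Bit 8: prefix='0' -> emit 'a', reset
Bit 9: prefix='1' (no match yet)
Bit 10: prefix='11' (no match yet)
Bit 11: prefix='111' -> emit 'j', reset
Bit 12: prefix='1' (no match yet)
Bit 13: prefix='11' (no match yet)
Bit 14: prefix='110' -> emit 'g', reset

Answer: (root)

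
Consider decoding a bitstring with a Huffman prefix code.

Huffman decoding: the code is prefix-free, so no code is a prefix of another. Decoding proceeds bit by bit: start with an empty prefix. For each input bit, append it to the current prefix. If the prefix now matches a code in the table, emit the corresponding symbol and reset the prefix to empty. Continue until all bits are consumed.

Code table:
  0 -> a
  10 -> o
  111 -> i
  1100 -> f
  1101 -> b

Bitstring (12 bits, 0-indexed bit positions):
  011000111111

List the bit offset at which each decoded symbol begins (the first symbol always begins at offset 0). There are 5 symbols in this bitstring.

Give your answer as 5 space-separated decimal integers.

Answer: 0 1 5 6 9

Derivation:
Bit 0: prefix='0' -> emit 'a', reset
Bit 1: prefix='1' (no match yet)
Bit 2: prefix='11' (no match yet)
Bit 3: prefix='110' (no match yet)
Bit 4: prefix='1100' -> emit 'f', reset
Bit 5: prefix='0' -> emit 'a', reset
Bit 6: prefix='1' (no match yet)
Bit 7: prefix='11' (no match yet)
Bit 8: prefix='111' -> emit 'i', reset
Bit 9: prefix='1' (no match yet)
Bit 10: prefix='11' (no match yet)
Bit 11: prefix='111' -> emit 'i', reset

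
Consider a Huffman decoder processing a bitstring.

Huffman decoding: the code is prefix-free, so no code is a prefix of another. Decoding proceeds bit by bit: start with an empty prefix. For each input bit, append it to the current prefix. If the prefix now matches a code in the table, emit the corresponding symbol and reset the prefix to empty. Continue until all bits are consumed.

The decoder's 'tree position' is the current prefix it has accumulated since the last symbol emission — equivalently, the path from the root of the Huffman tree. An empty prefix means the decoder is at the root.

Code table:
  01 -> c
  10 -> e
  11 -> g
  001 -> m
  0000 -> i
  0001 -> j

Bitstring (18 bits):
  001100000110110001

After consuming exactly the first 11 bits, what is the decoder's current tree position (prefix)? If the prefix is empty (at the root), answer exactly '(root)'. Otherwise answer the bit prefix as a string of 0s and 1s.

Answer: (root)

Derivation:
Bit 0: prefix='0' (no match yet)
Bit 1: prefix='00' (no match yet)
Bit 2: prefix='001' -> emit 'm', reset
Bit 3: prefix='1' (no match yet)
Bit 4: prefix='10' -> emit 'e', reset
Bit 5: prefix='0' (no match yet)
Bit 6: prefix='00' (no match yet)
Bit 7: prefix='000' (no match yet)
Bit 8: prefix='0000' -> emit 'i', reset
Bit 9: prefix='1' (no match yet)
Bit 10: prefix='11' -> emit 'g', reset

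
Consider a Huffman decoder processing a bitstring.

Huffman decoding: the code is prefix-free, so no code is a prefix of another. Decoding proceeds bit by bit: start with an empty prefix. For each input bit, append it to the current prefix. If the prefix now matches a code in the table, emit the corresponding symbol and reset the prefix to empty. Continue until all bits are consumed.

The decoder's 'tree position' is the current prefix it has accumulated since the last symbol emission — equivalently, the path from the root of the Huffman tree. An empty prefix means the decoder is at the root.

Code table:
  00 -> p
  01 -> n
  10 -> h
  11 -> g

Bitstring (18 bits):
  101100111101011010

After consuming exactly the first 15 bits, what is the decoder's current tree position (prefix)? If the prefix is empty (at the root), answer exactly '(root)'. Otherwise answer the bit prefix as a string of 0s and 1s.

Bit 0: prefix='1' (no match yet)
Bit 1: prefix='10' -> emit 'h', reset
Bit 2: prefix='1' (no match yet)
Bit 3: prefix='11' -> emit 'g', reset
Bit 4: prefix='0' (no match yet)
Bit 5: prefix='00' -> emit 'p', reset
Bit 6: prefix='1' (no match yet)
Bit 7: prefix='11' -> emit 'g', reset
Bit 8: prefix='1' (no match yet)
Bit 9: prefix='11' -> emit 'g', reset
Bit 10: prefix='0' (no match yet)
Bit 11: prefix='01' -> emit 'n', reset
Bit 12: prefix='0' (no match yet)
Bit 13: prefix='01' -> emit 'n', reset
Bit 14: prefix='1' (no match yet)

Answer: 1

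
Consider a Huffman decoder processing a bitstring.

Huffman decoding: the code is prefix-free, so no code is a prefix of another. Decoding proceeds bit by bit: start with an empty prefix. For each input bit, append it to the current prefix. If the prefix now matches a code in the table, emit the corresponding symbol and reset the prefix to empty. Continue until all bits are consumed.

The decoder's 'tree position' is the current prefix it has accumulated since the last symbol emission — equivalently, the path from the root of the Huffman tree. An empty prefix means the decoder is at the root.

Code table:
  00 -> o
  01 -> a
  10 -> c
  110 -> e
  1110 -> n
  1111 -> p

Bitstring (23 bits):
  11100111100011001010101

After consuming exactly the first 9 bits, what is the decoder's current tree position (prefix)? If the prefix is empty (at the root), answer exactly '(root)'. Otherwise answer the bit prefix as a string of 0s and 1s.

Answer: 111

Derivation:
Bit 0: prefix='1' (no match yet)
Bit 1: prefix='11' (no match yet)
Bit 2: prefix='111' (no match yet)
Bit 3: prefix='1110' -> emit 'n', reset
Bit 4: prefix='0' (no match yet)
Bit 5: prefix='01' -> emit 'a', reset
Bit 6: prefix='1' (no match yet)
Bit 7: prefix='11' (no match yet)
Bit 8: prefix='111' (no match yet)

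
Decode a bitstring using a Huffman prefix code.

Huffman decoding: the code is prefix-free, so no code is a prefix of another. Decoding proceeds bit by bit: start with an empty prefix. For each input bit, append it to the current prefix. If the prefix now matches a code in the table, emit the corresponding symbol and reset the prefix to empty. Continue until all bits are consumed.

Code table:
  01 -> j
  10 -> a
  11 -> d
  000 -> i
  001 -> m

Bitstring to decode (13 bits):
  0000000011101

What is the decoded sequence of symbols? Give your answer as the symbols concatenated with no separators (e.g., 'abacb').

Answer: iimdj

Derivation:
Bit 0: prefix='0' (no match yet)
Bit 1: prefix='00' (no match yet)
Bit 2: prefix='000' -> emit 'i', reset
Bit 3: prefix='0' (no match yet)
Bit 4: prefix='00' (no match yet)
Bit 5: prefix='000' -> emit 'i', reset
Bit 6: prefix='0' (no match yet)
Bit 7: prefix='00' (no match yet)
Bit 8: prefix='001' -> emit 'm', reset
Bit 9: prefix='1' (no match yet)
Bit 10: prefix='11' -> emit 'd', reset
Bit 11: prefix='0' (no match yet)
Bit 12: prefix='01' -> emit 'j', reset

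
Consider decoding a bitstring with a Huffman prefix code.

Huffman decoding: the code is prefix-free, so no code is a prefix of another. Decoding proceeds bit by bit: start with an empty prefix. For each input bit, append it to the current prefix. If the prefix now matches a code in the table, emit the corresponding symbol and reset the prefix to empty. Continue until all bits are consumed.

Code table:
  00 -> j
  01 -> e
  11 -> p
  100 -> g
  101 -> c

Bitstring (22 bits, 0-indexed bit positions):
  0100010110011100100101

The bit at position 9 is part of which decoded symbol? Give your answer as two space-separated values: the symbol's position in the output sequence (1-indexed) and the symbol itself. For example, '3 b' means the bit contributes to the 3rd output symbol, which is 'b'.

Answer: 5 g

Derivation:
Bit 0: prefix='0' (no match yet)
Bit 1: prefix='01' -> emit 'e', reset
Bit 2: prefix='0' (no match yet)
Bit 3: prefix='00' -> emit 'j', reset
Bit 4: prefix='0' (no match yet)
Bit 5: prefix='01' -> emit 'e', reset
Bit 6: prefix='0' (no match yet)
Bit 7: prefix='01' -> emit 'e', reset
Bit 8: prefix='1' (no match yet)
Bit 9: prefix='10' (no match yet)
Bit 10: prefix='100' -> emit 'g', reset
Bit 11: prefix='1' (no match yet)
Bit 12: prefix='11' -> emit 'p', reset
Bit 13: prefix='1' (no match yet)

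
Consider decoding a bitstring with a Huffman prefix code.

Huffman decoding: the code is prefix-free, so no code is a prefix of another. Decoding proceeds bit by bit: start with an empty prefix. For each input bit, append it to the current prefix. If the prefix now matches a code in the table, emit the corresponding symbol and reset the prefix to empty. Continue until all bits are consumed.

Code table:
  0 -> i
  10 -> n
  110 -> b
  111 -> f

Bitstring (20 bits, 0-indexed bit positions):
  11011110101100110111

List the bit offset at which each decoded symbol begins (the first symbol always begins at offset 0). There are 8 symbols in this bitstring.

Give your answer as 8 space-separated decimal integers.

Answer: 0 3 6 8 10 13 14 17

Derivation:
Bit 0: prefix='1' (no match yet)
Bit 1: prefix='11' (no match yet)
Bit 2: prefix='110' -> emit 'b', reset
Bit 3: prefix='1' (no match yet)
Bit 4: prefix='11' (no match yet)
Bit 5: prefix='111' -> emit 'f', reset
Bit 6: prefix='1' (no match yet)
Bit 7: prefix='10' -> emit 'n', reset
Bit 8: prefix='1' (no match yet)
Bit 9: prefix='10' -> emit 'n', reset
Bit 10: prefix='1' (no match yet)
Bit 11: prefix='11' (no match yet)
Bit 12: prefix='110' -> emit 'b', reset
Bit 13: prefix='0' -> emit 'i', reset
Bit 14: prefix='1' (no match yet)
Bit 15: prefix='11' (no match yet)
Bit 16: prefix='110' -> emit 'b', reset
Bit 17: prefix='1' (no match yet)
Bit 18: prefix='11' (no match yet)
Bit 19: prefix='111' -> emit 'f', reset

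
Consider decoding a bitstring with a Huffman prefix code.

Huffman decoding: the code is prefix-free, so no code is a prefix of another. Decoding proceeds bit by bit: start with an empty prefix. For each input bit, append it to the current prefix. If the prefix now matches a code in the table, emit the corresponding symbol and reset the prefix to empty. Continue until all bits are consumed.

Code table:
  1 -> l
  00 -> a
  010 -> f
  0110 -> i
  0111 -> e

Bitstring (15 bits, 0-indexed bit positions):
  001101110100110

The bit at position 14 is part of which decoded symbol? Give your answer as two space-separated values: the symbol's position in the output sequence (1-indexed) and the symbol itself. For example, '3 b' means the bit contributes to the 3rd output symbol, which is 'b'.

Bit 0: prefix='0' (no match yet)
Bit 1: prefix='00' -> emit 'a', reset
Bit 2: prefix='1' -> emit 'l', reset
Bit 3: prefix='1' -> emit 'l', reset
Bit 4: prefix='0' (no match yet)
Bit 5: prefix='01' (no match yet)
Bit 6: prefix='011' (no match yet)
Bit 7: prefix='0111' -> emit 'e', reset
Bit 8: prefix='0' (no match yet)
Bit 9: prefix='01' (no match yet)
Bit 10: prefix='010' -> emit 'f', reset
Bit 11: prefix='0' (no match yet)
Bit 12: prefix='01' (no match yet)
Bit 13: prefix='011' (no match yet)
Bit 14: prefix='0110' -> emit 'i', reset

Answer: 6 i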